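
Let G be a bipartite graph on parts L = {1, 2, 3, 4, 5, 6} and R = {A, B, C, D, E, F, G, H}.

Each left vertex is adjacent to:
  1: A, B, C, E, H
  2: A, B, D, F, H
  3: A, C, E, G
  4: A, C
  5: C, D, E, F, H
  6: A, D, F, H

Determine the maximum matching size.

6

For example, pair 1→H, 2→B, 3→C, 4→A, 5→E, 6→F.
All 6 left vertices are matched, so no larger matching exists.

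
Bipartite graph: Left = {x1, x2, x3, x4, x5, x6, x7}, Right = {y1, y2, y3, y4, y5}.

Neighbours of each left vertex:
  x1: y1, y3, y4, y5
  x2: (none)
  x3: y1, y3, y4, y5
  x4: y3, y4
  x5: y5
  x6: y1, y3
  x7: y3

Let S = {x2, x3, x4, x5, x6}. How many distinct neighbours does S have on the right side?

The union of neighbours of {x2, x3, x4, x5, x6} is {y1, y3, y4, y5}, which has 4 elements.
Since |N(S)| = 4 < |S| = 5, Hall's condition fails for this subset.

4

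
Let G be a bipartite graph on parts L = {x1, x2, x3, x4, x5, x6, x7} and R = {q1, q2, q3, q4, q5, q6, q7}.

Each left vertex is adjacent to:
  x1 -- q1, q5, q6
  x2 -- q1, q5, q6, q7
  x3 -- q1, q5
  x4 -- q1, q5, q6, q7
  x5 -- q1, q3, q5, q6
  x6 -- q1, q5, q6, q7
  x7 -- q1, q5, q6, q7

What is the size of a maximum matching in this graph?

For example, pair x1→q5, x2→q7, x3→q1, x4→q6, x5→q3.
The set {x1, x2, x3, x4, x6, x7} has only 4 neighbours ({q1, q5, q6, q7}), so by Hall's theorem at most 5 of the 7 left vertices can be matched.

5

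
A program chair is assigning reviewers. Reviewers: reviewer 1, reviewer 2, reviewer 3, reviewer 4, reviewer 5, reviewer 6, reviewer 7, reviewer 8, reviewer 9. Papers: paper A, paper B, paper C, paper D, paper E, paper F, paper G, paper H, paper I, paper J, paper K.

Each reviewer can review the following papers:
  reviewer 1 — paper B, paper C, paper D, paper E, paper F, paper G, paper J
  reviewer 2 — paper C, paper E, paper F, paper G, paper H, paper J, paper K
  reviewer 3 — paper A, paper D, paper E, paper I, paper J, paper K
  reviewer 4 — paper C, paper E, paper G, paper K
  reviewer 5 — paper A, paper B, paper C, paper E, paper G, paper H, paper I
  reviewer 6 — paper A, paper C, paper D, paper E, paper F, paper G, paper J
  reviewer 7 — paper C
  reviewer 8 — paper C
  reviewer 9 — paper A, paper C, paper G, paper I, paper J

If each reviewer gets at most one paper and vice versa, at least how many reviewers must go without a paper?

1

One maximum matching: reviewer 1–paper G, reviewer 2–paper K, reviewer 3–paper J, reviewer 4–paper E, reviewer 5–paper B, reviewer 6–paper D, reviewer 7–paper C, reviewer 9–paper I.
The set {reviewer 7, reviewer 8} has only 1 neighbour ({paper C}), so by Hall's theorem at most 8 of the 9 reviewers can be matched.
That matches 8 of the 9, leaving 1 unmatched; no matching can do better.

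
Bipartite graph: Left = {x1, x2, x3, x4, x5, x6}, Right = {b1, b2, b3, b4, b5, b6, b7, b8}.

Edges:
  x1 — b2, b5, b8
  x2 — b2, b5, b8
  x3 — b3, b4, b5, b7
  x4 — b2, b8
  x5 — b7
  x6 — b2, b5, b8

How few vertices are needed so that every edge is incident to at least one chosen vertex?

5

A maximum matching has 5 edges (e.g. x1–b5, x2–b2, x3–b3, x4–b8, x5–b7).
By König's theorem the minimum vertex cover has the same size. One such cover is {x3, x5, b2, b5, b8}.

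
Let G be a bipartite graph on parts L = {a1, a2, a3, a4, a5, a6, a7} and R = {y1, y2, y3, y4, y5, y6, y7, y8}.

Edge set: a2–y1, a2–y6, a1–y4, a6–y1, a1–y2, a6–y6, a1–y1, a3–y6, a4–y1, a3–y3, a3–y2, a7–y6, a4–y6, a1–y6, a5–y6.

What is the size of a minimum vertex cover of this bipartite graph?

4

{a1, a3, y1, y6} is a vertex cover of size 4: every edge has an endpoint in this set.
No smaller cover exists because a1–y2, a2–y6, a3–y3, a4–y1 is a matching of size 4, and a cover must include an endpoint of each of these disjoint edges (König's theorem).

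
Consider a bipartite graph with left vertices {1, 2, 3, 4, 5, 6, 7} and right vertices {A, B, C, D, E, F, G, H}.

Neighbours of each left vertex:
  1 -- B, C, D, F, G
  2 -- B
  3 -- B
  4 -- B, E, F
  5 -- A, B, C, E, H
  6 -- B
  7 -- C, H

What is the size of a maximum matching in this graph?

5

For example, pair 1–G, 2–B, 4–E, 5–A, 7–C.
The set {2, 3, 6} has only 1 neighbour ({B}), so by Hall's theorem at most 5 of the 7 left vertices can be matched.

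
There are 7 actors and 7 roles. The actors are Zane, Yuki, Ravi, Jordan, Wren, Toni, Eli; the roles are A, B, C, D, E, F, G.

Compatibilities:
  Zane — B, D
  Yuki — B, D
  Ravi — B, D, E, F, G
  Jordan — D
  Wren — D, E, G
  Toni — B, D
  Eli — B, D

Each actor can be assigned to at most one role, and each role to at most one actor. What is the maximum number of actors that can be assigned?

4

For example, pair Zane→D, Yuki→B, Ravi→G, Wren→E.
The set {Zane, Yuki, Jordan, Toni, Eli} has only 2 neighbours ({B, D}), so by Hall's theorem at most 4 of the 7 actors can be matched.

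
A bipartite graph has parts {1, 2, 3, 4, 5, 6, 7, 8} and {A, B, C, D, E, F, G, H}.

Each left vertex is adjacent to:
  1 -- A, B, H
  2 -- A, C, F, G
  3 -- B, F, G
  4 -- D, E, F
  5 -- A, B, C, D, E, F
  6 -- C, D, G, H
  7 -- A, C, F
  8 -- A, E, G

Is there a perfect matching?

Yes

For example, pair 1→H, 2→C, 3→B, 4→D, 5→A, 6→G, 7→F, 8→E.
All 8 left vertices are covered.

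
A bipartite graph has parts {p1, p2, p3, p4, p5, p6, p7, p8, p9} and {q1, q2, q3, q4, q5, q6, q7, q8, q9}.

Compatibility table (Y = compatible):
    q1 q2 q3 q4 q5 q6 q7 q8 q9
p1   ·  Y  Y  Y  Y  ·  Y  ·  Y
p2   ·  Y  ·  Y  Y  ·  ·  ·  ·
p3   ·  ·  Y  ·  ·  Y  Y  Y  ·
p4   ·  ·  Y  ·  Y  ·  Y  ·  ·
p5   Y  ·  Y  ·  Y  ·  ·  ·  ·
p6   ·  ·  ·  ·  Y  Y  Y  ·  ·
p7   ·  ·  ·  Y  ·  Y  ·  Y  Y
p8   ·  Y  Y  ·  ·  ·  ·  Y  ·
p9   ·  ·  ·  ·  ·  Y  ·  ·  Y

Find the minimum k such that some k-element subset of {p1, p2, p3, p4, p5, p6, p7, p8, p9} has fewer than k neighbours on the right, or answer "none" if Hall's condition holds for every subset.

none

A matching saturating every left vertex exists, for instance p1→q4, p2→q2, p3→q7, p4→q3, p5→q1, p6→q5, p7→q6, p8→q8, p9→q9.
By Hall's marriage theorem, this means |N(S)| ≥ |S| for every subset S, so no violating subset exists.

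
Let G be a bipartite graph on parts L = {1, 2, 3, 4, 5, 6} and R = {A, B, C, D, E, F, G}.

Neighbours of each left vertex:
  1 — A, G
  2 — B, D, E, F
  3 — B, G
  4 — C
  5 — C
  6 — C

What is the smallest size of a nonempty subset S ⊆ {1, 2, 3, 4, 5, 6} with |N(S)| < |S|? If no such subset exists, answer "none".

2

Take S = {4, 5}. Its neighbourhood is {C}, so |N(S)| = 1 < |S| = 2.
No single vertex violates Hall's condition since each has at least one neighbour, so 2 is the minimum.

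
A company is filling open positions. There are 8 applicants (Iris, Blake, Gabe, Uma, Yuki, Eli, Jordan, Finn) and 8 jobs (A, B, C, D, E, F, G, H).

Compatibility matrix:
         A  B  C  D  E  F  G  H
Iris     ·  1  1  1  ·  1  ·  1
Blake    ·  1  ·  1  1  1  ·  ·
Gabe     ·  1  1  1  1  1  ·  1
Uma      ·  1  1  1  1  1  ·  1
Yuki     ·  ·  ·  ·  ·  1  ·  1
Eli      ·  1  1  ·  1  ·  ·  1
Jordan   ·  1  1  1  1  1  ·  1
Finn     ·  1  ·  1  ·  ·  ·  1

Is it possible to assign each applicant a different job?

No

The set {Iris, Blake, Gabe, Uma, Yuki, Eli, Jordan, Finn} has only 6 neighbours ({B, C, D, E, F, H}), so by Hall's theorem at most 6 of the 8 applicants can be matched.
Hence no matching covers every applicant.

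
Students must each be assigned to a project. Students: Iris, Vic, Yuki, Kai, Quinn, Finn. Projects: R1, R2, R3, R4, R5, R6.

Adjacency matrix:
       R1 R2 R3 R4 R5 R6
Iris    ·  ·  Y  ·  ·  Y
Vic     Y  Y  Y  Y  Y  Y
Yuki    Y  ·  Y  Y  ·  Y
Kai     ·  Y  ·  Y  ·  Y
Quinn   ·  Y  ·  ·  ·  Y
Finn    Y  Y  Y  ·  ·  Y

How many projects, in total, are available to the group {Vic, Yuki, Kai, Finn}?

6

The union of neighbours of {Vic, Yuki, Kai, Finn} is {R1, R2, R3, R4, R5, R6}, which has 6 elements.
Since |N(S)| = 6 ≥ |S| = 4, Hall's condition holds for this subset.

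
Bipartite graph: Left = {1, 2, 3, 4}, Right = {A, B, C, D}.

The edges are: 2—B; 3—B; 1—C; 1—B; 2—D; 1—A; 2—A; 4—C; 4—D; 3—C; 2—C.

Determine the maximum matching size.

For example, pair 1-A, 2-D, 3-B, 4-C.
All 4 left vertices are matched, so no larger matching exists.

4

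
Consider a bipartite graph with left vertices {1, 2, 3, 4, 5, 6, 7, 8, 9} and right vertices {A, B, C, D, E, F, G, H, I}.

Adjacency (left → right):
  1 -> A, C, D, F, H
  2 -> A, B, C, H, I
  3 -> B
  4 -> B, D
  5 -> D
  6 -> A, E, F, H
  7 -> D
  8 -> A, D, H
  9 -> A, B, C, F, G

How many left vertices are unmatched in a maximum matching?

One maximum matching: 1→A, 2→I, 3→B, 4→D, 6→E, 8→H, 9→G.
The set {3, 4, 5, 7} has only 2 neighbours ({B, D}), so by Hall's theorem at most 7 of the 9 left vertices can be matched.
That matches 7 of the 9, leaving 2 unmatched; no matching can do better.

2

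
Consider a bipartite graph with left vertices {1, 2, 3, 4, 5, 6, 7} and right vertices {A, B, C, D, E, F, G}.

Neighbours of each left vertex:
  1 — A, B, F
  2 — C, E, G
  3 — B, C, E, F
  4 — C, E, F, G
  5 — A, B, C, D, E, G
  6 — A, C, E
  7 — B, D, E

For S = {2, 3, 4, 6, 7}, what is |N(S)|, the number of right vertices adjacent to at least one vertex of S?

7

The union of neighbours of {2, 3, 4, 6, 7} is {A, B, C, D, E, F, G}, which has 7 elements.
Since |N(S)| = 7 ≥ |S| = 5, Hall's condition holds for this subset.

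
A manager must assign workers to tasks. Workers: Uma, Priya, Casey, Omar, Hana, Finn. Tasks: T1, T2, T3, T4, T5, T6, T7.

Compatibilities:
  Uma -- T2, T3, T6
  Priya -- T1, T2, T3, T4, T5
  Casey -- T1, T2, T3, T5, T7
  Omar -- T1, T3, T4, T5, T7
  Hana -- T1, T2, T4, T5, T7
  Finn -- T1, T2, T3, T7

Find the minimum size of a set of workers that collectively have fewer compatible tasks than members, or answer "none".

none

A matching saturating every worker exists, for instance Uma→T6, Priya→T5, Casey→T3, Omar→T4, Hana→T7, Finn→T2.
By Hall's marriage theorem, this means |N(S)| ≥ |S| for every subset S, so no violating subset exists.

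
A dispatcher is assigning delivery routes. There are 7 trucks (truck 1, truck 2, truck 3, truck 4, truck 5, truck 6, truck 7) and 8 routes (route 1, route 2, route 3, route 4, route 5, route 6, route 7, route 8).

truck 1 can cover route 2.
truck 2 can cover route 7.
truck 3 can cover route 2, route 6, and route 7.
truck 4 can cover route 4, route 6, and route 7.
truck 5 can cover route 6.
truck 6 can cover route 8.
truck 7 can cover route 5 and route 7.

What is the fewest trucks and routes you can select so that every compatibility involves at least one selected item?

6

The 6 edges truck 1–route 2, truck 2–route 7, truck 3–route 6, truck 4–route 4, truck 6–route 8, truck 7–route 5 form a matching, so any vertex cover needs at least 6 vertices (one per matched edge).
Conversely {truck 4, truck 6, truck 7, route 2, route 6, route 7} meets every edge and has exactly 6 vertices, so 6 is optimal.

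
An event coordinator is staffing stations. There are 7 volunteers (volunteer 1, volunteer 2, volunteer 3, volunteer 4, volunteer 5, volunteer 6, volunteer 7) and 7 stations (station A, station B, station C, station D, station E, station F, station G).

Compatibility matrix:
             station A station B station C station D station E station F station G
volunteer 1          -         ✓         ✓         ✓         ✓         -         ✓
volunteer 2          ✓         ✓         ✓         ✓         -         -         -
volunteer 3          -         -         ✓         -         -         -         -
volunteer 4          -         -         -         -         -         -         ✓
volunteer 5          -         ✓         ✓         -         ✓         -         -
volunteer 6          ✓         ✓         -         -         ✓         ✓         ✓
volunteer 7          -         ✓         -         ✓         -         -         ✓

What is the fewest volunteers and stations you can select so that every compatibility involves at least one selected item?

7

The 7 edges volunteer 1–station D, volunteer 2–station A, volunteer 3–station C, volunteer 4–station G, volunteer 5–station E, volunteer 6–station F, volunteer 7–station B form a matching, so any vertex cover needs at least 7 vertices (one per matched edge).
Conversely {volunteer 1, volunteer 2, volunteer 3, volunteer 4, volunteer 5, volunteer 6, volunteer 7} meets every edge and has exactly 7 vertices, so 7 is optimal.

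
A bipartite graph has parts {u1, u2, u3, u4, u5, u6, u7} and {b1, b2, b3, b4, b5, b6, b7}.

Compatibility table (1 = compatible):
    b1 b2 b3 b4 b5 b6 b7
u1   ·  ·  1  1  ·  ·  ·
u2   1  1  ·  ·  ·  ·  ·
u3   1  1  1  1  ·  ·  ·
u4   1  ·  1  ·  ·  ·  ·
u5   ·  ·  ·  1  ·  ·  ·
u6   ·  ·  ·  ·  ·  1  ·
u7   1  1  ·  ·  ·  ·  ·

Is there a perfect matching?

The set {u1, u2, u3, u4, u5, u7} has only 4 neighbours ({b1, b2, b3, b4}), so by Hall's theorem at most 5 of the 7 left vertices can be matched.
Hence no matching covers every left vertex.

No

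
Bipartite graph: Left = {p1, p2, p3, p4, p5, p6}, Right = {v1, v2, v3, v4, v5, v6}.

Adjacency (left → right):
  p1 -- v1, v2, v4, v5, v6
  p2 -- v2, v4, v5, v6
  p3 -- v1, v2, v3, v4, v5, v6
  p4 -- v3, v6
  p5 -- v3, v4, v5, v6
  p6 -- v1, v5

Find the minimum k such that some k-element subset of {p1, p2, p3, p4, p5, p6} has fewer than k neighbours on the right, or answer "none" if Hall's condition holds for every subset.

A matching saturating every left vertex exists, for instance p1→v2, p2→v5, p3→v3, p4→v6, p5→v4, p6→v1.
By Hall's marriage theorem, this means |N(S)| ≥ |S| for every subset S, so no violating subset exists.

none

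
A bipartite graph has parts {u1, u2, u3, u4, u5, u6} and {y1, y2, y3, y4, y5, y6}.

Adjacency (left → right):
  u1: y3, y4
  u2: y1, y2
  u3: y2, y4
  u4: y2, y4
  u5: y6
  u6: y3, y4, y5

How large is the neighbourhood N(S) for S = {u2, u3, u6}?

5

The union of neighbours of {u2, u3, u6} is {y1, y2, y3, y4, y5}, which has 5 elements.
Since |N(S)| = 5 ≥ |S| = 3, Hall's condition holds for this subset.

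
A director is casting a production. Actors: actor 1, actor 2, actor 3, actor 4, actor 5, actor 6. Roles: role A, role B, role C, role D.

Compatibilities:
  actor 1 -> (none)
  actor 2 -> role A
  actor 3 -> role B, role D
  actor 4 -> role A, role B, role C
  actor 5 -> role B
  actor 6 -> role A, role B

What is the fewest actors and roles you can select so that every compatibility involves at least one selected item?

{actor 3, actor 4, role A, role B} is a vertex cover of size 4: every edge has an endpoint in this set.
No smaller cover exists because actor 2–role A, actor 3–role D, actor 4–role C, actor 5–role B is a matching of size 4, and a cover must include an endpoint of each of these disjoint edges (König's theorem).

4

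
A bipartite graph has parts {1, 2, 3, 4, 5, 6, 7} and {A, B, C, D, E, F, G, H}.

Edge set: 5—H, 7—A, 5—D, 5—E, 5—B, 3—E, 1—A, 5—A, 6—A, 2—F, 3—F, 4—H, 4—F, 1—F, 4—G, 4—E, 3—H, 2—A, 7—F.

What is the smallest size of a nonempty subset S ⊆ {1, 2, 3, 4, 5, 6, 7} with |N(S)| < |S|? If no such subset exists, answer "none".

3

Take S = {1, 2, 6}. Its neighbourhood is {A, F}, so |N(S)| = 2 < |S| = 3.
Every subset of size less than 3 has at least as many neighbours as members, so 3 is the minimum.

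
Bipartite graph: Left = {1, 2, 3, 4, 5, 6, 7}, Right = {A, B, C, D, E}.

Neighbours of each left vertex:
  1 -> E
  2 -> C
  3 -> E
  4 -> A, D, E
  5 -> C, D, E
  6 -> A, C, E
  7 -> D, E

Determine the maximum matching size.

For example, pair 1–E, 2–C, 4–A, 5–D.
The set {1, 2, 3, 4, 5, 6, 7} has only 4 neighbours ({A, C, D, E}), so by Hall's theorem at most 4 of the 7 left vertices can be matched.

4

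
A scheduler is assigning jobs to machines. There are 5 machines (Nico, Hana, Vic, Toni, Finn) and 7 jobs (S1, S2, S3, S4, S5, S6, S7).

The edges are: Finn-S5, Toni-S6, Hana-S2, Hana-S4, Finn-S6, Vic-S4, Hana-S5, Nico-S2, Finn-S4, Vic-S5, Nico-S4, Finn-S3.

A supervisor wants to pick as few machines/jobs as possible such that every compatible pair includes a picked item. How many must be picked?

The 5 edges Nico–S2, Hana–S5, Vic–S4, Toni–S6, Finn–S3 form a matching, so any vertex cover needs at least 5 vertices (one per matched edge).
Conversely {Nico, Hana, Vic, Toni, Finn} meets every edge and has exactly 5 vertices, so 5 is optimal.

5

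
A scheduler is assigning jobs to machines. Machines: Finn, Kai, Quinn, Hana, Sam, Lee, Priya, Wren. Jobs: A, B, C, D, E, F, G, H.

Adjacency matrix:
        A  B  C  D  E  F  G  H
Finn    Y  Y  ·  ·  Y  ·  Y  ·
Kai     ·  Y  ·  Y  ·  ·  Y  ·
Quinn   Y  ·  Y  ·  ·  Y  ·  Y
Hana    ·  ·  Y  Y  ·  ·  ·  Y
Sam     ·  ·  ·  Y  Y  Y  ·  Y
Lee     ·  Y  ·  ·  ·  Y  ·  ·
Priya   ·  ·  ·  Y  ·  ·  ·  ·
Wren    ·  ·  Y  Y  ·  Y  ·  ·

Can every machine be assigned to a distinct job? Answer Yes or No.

Yes

One maximum matching: Finn–A, Kai–G, Quinn–C, Hana–H, Sam–E, Lee–B, Priya–D, Wren–F.
All 8 machines are covered.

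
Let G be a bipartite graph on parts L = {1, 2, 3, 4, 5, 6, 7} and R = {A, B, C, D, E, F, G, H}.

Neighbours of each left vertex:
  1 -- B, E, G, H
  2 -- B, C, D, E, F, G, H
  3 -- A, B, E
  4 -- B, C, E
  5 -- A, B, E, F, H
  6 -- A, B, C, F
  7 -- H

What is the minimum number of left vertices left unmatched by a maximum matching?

0

One maximum matching: 1–E, 2–G, 3–B, 4–C, 5–A, 6–F, 7–H.
All 7 left vertices are matched, so no larger matching exists.
That matches 7 of the 7, leaving 0 unmatched; no matching can do better.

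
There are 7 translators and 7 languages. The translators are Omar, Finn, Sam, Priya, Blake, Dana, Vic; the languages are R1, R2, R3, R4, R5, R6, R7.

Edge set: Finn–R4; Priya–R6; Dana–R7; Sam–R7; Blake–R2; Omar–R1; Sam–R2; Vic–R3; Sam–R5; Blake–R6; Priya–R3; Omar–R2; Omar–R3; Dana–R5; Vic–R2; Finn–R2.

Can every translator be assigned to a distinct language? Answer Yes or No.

For example, pair Omar→R1, Finn→R4, Sam→R5, Priya→R6, Blake→R2, Dana→R7, Vic→R3.
All 7 translators are covered.

Yes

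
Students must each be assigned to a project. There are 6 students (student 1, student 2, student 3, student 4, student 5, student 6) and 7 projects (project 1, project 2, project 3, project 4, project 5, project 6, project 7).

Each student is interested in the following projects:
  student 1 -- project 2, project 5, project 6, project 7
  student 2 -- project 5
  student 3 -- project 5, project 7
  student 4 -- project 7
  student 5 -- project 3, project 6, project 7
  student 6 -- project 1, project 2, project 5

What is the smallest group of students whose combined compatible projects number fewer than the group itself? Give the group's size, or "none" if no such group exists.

3

Take S = {student 2, student 3, student 4}. Its neighbourhood is {project 5, project 7}, so |N(S)| = 2 < |S| = 3.
Every subset of size less than 3 has at least as many neighbours as members, so 3 is the minimum.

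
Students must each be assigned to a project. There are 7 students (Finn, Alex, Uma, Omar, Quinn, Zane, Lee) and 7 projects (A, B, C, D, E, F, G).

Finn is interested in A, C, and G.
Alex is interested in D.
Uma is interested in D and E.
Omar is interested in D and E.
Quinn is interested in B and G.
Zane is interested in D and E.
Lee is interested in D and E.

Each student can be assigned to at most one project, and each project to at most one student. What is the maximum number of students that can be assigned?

4

A valid assignment of size 4: Finn→C, Alex→D, Uma→E, Quinn→B.
The set {Alex, Uma, Omar, Zane, Lee} has only 2 neighbours ({D, E}), so by Hall's theorem at most 4 of the 7 students can be matched.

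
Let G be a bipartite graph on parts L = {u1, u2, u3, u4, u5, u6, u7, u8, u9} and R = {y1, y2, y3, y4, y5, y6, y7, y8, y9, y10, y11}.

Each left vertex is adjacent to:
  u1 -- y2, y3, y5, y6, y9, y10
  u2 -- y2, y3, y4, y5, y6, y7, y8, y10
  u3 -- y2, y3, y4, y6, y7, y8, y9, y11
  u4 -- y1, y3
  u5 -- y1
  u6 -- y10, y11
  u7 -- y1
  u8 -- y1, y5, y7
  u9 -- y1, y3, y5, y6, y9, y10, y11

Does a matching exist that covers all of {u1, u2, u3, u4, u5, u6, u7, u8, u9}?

No

The set {u5, u7} has only 1 neighbour ({y1}), so by Hall's theorem at most 8 of the 9 left vertices can be matched.
Hence no matching covers every left vertex.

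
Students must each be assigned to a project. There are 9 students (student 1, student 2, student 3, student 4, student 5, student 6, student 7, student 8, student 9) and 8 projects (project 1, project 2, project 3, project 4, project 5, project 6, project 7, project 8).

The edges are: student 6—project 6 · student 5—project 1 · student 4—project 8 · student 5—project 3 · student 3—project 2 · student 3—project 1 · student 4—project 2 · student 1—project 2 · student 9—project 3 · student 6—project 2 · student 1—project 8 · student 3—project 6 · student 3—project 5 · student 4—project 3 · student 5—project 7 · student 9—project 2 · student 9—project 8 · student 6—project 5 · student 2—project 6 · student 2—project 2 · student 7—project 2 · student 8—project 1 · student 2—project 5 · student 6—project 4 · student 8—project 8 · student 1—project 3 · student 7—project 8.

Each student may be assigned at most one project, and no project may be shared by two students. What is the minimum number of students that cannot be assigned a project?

For example, pair student 1–project 2, student 2–project 6, student 3–project 5, student 4–project 3, student 5–project 7, student 6–project 4, student 7–project 8, student 8–project 1.
The set {student 1, student 4, student 7, student 9} has only 3 neighbours ({project 2, project 3, project 8}), so by Hall's theorem at most 8 of the 9 students can be matched.
That matches 8 of the 9, leaving 1 unmatched; no matching can do better.

1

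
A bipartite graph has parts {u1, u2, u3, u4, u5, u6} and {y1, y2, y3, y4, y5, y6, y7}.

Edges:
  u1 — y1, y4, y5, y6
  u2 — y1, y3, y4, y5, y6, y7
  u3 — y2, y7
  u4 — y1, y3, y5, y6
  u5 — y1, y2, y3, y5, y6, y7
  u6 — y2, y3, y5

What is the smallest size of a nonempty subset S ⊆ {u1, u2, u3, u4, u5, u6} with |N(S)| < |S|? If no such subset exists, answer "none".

none

A matching saturating every left vertex exists, for instance u1→y4, u2→y7, u3→y2, u4→y1, u5→y6, u6→y3.
By Hall's marriage theorem, this means |N(S)| ≥ |S| for every subset S, so no violating subset exists.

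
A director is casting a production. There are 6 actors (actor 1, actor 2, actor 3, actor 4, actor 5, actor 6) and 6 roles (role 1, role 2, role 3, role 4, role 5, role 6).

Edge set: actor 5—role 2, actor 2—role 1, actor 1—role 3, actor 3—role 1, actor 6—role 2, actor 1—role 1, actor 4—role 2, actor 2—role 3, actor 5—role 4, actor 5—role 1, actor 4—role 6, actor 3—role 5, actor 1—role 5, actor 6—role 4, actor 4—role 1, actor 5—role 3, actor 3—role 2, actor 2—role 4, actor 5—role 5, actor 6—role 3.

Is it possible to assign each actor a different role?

One maximum matching: actor 1-role 5, actor 2-role 4, actor 3-role 1, actor 4-role 6, actor 5-role 2, actor 6-role 3.
Every actor is matched, so this is a perfect matching.

Yes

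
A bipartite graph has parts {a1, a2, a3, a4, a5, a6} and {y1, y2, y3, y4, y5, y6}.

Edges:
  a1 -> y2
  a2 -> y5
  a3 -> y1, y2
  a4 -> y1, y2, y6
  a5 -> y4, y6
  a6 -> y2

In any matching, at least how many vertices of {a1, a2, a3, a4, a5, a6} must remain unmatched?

1

A valid assignment of size 5: a1–y2, a2–y5, a3–y1, a4–y6, a5–y4.
The set {a1, a6} has only 1 neighbour ({y2}), so by Hall's theorem at most 5 of the 6 left vertices can be matched.
That matches 5 of the 6, leaving 1 unmatched; no matching can do better.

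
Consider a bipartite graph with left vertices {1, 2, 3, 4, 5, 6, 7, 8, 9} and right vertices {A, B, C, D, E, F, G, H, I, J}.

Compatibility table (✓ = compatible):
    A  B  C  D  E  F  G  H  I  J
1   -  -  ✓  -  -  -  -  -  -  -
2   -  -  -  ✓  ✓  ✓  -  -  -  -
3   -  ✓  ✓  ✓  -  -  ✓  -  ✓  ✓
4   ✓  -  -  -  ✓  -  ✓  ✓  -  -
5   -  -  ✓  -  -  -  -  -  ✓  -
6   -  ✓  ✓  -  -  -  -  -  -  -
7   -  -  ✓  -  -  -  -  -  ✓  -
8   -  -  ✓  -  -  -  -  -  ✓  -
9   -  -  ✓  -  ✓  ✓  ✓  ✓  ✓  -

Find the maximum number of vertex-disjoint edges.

For example, pair 1-C, 2-D, 3-J, 4-E, 5-I, 6-B, 9-G.
The set {1, 5, 7, 8} has only 2 neighbours ({C, I}), so by Hall's theorem at most 7 of the 9 left vertices can be matched.

7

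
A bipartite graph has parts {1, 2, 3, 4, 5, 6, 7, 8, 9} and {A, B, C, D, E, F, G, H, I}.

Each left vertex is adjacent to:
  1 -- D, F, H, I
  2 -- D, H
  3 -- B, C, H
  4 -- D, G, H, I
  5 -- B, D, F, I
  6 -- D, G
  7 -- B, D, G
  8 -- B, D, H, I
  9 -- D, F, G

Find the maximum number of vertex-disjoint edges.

7

A valid assignment of size 7: 1→D, 2→H, 3→C, 4→I, 5→F, 6→G, 7→B.
The set {1, 2, 4, 5, 6, 7, 8, 9} has only 6 neighbours ({B, D, F, G, H, I}), so by Hall's theorem at most 7 of the 9 left vertices can be matched.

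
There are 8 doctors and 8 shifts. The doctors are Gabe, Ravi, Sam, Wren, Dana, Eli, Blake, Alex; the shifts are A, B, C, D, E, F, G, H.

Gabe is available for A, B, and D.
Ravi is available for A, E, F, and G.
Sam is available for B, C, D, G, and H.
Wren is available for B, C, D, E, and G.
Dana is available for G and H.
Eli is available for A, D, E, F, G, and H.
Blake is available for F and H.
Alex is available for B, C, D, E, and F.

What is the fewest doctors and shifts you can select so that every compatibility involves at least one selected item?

A maximum matching has 8 edges (e.g. Gabe–D, Ravi–G, Sam–C, Wren–B, Dana–H, Eli–A, Blake–F, Alex–E).
By König's theorem the minimum vertex cover has the same size. One such cover is {Gabe, Ravi, Sam, Wren, Dana, Eli, Blake, Alex}.

8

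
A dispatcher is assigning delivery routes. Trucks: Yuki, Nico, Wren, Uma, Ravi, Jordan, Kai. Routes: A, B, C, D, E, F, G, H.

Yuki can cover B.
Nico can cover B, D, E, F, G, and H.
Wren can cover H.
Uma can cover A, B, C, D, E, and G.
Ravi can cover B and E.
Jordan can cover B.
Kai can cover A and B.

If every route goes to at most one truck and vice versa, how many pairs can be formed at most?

A valid assignment of size 6: Yuki–B, Nico–F, Wren–H, Uma–G, Ravi–E, Kai–A.
The set {Yuki, Jordan} has only 1 neighbour ({B}), so by Hall's theorem at most 6 of the 7 trucks can be matched.

6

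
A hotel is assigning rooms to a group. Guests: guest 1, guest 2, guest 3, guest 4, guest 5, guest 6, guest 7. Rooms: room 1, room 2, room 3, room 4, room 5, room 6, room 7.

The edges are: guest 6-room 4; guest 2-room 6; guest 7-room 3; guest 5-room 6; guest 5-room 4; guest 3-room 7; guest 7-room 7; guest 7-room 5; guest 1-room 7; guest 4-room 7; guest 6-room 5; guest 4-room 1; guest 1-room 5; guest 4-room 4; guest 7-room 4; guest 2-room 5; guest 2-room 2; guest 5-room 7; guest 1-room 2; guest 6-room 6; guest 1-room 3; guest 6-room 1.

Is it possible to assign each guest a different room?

Yes

A valid assignment of size 7: guest 1-room 5, guest 2-room 2, guest 3-room 7, guest 4-room 1, guest 5-room 6, guest 6-room 4, guest 7-room 3.
All 7 guests are covered.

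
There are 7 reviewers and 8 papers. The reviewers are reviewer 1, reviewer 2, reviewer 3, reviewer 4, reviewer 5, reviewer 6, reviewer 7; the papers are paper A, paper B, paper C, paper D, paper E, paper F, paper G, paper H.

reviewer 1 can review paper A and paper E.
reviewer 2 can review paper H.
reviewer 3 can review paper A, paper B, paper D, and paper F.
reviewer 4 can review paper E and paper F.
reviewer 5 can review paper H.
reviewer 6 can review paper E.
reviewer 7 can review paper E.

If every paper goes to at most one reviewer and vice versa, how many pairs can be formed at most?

5

A valid assignment of size 5: reviewer 1-paper A, reviewer 2-paper H, reviewer 3-paper D, reviewer 4-paper F, reviewer 6-paper E.
The set {reviewer 2, reviewer 5, reviewer 6, reviewer 7} has only 2 neighbours ({paper E, paper H}), so by Hall's theorem at most 5 of the 7 reviewers can be matched.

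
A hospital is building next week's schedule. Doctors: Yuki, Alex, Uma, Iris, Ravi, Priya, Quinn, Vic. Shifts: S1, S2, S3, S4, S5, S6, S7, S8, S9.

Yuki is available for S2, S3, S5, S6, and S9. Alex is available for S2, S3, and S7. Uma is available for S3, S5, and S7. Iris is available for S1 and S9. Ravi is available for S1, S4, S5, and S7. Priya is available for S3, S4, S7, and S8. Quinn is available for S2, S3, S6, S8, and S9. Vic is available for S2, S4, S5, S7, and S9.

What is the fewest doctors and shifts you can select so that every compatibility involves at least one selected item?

8

A maximum matching has 8 edges (e.g. Yuki–S3, Alex–S7, Uma–S5, Iris–S9, Ravi–S1, Priya–S4, Quinn–S6, Vic–S2).
By König's theorem the minimum vertex cover has the same size. One such cover is {Yuki, Alex, Uma, Iris, Ravi, Priya, Quinn, Vic}.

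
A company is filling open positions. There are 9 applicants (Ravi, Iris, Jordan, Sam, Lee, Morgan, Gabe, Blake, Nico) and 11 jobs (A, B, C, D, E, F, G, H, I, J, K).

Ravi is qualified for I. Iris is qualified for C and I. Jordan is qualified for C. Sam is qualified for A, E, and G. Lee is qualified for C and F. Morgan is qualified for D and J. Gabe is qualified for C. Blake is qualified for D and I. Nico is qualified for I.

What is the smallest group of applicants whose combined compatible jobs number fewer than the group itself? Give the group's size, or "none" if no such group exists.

2

Take S = {Ravi, Nico}. Its neighbourhood is {I}, so |N(S)| = 1 < |S| = 2.
No single vertex violates Hall's condition since each has at least one neighbour, so 2 is the minimum.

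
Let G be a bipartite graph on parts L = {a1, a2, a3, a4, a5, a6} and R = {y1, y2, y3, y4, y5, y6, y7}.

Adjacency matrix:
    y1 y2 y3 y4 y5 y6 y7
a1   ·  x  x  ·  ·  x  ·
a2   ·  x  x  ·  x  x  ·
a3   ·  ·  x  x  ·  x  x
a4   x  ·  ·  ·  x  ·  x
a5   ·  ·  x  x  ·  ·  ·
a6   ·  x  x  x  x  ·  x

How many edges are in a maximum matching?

One maximum matching: a1-y6, a2-y2, a3-y4, a4-y1, a5-y3, a6-y7.
All 6 left vertices are matched, so no larger matching exists.

6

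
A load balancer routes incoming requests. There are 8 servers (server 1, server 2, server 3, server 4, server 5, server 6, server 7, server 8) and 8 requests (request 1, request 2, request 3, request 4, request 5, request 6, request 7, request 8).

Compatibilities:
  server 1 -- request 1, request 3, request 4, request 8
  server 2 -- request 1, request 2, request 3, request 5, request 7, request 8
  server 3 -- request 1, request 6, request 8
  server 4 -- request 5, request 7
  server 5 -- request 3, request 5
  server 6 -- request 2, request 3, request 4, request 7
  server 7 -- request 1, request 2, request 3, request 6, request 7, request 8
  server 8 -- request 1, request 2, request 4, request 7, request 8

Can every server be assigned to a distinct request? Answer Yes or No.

For example, pair server 1–request 4, server 2–request 1, server 3–request 8, server 4–request 5, server 5–request 3, server 6–request 2, server 7–request 6, server 8–request 7.
Every server is matched, so this is a perfect matching.

Yes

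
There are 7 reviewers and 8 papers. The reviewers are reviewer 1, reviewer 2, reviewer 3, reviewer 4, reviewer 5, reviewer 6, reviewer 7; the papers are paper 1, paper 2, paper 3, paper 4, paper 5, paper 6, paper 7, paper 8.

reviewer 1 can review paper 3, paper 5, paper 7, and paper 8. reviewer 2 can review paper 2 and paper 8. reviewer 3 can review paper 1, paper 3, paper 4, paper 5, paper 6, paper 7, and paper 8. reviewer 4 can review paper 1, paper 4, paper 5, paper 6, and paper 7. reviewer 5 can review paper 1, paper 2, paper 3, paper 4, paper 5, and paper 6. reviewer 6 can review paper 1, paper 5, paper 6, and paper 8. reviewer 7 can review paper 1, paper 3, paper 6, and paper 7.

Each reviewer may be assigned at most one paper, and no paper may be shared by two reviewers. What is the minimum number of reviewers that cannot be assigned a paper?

One maximum matching: reviewer 1–paper 8, reviewer 2–paper 2, reviewer 3–paper 3, reviewer 4–paper 4, reviewer 5–paper 5, reviewer 6–paper 6, reviewer 7–paper 7.
All 7 reviewers are matched, so no larger matching exists.
That matches 7 of the 7, leaving 0 unmatched; no matching can do better.

0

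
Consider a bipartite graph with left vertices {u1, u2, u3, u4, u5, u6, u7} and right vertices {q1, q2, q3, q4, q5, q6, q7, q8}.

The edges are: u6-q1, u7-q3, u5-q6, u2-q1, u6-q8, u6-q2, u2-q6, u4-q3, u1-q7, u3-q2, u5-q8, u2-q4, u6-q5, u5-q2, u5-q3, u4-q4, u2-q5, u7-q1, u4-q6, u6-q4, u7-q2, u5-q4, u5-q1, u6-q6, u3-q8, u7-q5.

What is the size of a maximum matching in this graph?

7

For example, pair u1-q7, u2-q5, u3-q8, u4-q3, u5-q4, u6-q6, u7-q2.
This saturates every left vertex, so 7 is the maximum.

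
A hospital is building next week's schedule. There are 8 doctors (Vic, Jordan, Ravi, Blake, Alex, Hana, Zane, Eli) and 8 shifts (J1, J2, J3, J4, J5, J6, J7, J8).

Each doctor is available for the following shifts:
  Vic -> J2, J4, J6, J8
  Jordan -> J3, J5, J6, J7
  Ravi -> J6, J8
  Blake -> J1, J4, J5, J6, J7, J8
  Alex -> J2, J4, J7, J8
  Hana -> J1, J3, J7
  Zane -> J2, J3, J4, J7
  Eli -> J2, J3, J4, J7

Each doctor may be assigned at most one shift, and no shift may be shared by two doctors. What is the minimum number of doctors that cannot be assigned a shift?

0

A valid assignment of size 8: Vic-J4, Jordan-J5, Ravi-J8, Blake-J6, Alex-J2, Hana-J1, Zane-J7, Eli-J3.
This saturates every doctor, so 8 is the maximum.
That matches 8 of the 8, leaving 0 unmatched; no matching can do better.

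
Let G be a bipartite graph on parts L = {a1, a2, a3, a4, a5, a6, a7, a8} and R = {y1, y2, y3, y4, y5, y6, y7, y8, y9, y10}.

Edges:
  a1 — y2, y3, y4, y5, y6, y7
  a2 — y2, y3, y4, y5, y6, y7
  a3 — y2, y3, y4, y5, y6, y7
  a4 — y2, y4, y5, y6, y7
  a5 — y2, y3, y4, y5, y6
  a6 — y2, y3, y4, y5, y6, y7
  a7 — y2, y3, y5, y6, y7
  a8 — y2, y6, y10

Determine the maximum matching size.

A valid assignment of size 7: a1-y5, a2-y3, a3-y2, a4-y7, a5-y4, a6-y6, a8-y10.
The set {a1, a2, a3, a4, a5, a6, a7} has only 6 neighbours ({y2, y3, y4, y5, y6, y7}), so by Hall's theorem at most 7 of the 8 left vertices can be matched.

7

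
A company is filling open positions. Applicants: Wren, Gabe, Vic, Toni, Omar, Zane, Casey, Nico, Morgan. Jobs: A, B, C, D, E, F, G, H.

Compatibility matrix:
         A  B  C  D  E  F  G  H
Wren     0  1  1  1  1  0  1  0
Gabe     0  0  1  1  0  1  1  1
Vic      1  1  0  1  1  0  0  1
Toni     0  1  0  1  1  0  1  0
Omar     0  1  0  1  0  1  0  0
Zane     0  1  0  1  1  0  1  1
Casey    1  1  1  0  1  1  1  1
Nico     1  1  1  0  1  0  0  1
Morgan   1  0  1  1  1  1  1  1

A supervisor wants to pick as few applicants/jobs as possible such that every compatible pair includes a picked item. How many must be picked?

8

{A, B, C, D, E, F, G, H} is a vertex cover of size 8: every edge has an endpoint in this set.
No smaller cover exists because Wren–C, Gabe–F, Vic–E, Toni–D, Omar–B, Zane–G, Casey–H, Nico–A is a matching of size 8, and a cover must include an endpoint of each of these disjoint edges (König's theorem).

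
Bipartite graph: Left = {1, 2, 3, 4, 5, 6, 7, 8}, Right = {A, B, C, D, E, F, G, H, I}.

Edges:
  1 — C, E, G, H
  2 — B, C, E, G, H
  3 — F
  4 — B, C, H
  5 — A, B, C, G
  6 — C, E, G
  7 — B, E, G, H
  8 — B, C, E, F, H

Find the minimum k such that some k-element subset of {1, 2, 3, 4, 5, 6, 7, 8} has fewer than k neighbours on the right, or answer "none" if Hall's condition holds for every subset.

Take S = {1, 2, 3, 4, 6, 7, 8}. Its neighbourhood is {B, C, E, F, G, H}, so |N(S)| = 6 < |S| = 7.
Every subset of size less than 7 has at least as many neighbours as members, so 7 is the minimum.

7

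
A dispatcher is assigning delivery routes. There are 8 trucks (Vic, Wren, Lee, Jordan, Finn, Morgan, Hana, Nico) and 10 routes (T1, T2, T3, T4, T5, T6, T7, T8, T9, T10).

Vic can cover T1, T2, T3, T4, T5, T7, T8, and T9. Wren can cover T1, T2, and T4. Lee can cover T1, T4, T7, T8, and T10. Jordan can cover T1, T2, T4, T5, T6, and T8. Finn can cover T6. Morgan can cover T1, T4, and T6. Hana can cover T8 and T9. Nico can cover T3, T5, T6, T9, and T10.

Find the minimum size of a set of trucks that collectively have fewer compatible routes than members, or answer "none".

none

A matching saturating every truck exists, for instance Vic→T4, Wren→T2, Lee→T7, Jordan→T5, Finn→T6, Morgan→T1, Hana→T9, Nico→T10.
By Hall's marriage theorem, this means |N(S)| ≥ |S| for every subset S, so no violating subset exists.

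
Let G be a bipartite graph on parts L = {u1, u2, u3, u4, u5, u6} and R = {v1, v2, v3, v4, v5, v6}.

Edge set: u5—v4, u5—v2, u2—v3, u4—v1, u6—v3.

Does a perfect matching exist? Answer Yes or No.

No

The set {u1, u2, u3, u6} has only 1 neighbour ({v3}), so by Hall's theorem at most 3 of the 6 left vertices can be matched.
Hence no matching covers every left vertex.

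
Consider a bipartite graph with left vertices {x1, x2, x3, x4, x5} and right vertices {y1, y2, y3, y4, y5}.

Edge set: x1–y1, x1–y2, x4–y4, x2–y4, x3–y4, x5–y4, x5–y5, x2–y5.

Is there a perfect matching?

The set {x2, x3, x4, x5} has only 2 neighbours ({y4, y5}), so by Hall's theorem at most 3 of the 5 left vertices can be matched.
Hence no matching covers every left vertex.

No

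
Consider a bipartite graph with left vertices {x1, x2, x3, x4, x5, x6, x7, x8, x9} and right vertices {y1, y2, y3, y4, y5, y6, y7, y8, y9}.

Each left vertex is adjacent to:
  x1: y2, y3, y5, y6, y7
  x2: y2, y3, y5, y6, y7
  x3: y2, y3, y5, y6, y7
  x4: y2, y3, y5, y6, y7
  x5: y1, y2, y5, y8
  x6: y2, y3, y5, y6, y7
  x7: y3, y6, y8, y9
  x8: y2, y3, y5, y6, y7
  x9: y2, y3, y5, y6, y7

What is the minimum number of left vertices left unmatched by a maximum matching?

2

A valid assignment of size 7: x1–y5, x2–y2, x3–y3, x4–y6, x5–y1, x6–y7, x7–y8.
The set {x1, x2, x3, x4, x6, x8, x9} has only 5 neighbours ({y2, y3, y5, y6, y7}), so by Hall's theorem at most 7 of the 9 left vertices can be matched.
That matches 7 of the 9, leaving 2 unmatched; no matching can do better.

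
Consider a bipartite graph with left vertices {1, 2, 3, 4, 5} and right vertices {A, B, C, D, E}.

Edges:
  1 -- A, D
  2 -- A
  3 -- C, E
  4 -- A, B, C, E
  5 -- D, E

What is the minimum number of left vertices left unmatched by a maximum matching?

0

A valid assignment of size 5: 1-D, 2-A, 3-C, 4-B, 5-E.
This saturates every left vertex, so 5 is the maximum.
That matches 5 of the 5, leaving 0 unmatched; no matching can do better.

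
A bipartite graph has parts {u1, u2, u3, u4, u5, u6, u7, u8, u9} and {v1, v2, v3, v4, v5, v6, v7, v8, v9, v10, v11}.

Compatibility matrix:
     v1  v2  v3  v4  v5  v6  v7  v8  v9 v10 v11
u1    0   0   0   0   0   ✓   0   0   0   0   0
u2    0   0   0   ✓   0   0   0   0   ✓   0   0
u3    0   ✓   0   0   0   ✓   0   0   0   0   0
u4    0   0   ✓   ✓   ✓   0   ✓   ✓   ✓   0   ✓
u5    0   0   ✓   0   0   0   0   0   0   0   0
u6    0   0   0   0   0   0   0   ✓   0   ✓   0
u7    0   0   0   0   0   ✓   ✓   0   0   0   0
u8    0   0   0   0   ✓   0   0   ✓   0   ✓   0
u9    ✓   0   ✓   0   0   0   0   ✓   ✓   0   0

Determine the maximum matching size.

One maximum matching: u1-v6, u2-v4, u3-v2, u4-v11, u5-v3, u6-v8, u7-v7, u8-v10, u9-v1.
All 9 left vertices are matched, so no larger matching exists.

9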